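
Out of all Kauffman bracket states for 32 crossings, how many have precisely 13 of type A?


We choose which 13 of 32 crossings get A-smoothings.
C(32, 13) = 32! / (13! * 19!)
= 347373600

347373600


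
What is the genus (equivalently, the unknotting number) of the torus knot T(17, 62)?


For a torus knot T(p,q), both the unknotting number and genus equal (p-1)(q-1)/2.
= (17-1)(62-1)/2
= 16*61/2
= 976/2 = 488

488


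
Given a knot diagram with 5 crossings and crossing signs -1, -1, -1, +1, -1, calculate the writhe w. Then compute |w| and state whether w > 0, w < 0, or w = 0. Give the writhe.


Step 1: Count positive crossings (+1).
Positive crossings: 1
Step 2: Count negative crossings (-1).
Negative crossings: 4
Step 3: Writhe = (positive) - (negative)
w = 1 - 4 = -3
Step 4: |w| = 3, and w is negative

-3


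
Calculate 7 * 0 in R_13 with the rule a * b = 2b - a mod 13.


7 * 0 = 2*0 - 7 mod 13
= 0 - 7 mod 13
= -7 mod 13 = 6

6


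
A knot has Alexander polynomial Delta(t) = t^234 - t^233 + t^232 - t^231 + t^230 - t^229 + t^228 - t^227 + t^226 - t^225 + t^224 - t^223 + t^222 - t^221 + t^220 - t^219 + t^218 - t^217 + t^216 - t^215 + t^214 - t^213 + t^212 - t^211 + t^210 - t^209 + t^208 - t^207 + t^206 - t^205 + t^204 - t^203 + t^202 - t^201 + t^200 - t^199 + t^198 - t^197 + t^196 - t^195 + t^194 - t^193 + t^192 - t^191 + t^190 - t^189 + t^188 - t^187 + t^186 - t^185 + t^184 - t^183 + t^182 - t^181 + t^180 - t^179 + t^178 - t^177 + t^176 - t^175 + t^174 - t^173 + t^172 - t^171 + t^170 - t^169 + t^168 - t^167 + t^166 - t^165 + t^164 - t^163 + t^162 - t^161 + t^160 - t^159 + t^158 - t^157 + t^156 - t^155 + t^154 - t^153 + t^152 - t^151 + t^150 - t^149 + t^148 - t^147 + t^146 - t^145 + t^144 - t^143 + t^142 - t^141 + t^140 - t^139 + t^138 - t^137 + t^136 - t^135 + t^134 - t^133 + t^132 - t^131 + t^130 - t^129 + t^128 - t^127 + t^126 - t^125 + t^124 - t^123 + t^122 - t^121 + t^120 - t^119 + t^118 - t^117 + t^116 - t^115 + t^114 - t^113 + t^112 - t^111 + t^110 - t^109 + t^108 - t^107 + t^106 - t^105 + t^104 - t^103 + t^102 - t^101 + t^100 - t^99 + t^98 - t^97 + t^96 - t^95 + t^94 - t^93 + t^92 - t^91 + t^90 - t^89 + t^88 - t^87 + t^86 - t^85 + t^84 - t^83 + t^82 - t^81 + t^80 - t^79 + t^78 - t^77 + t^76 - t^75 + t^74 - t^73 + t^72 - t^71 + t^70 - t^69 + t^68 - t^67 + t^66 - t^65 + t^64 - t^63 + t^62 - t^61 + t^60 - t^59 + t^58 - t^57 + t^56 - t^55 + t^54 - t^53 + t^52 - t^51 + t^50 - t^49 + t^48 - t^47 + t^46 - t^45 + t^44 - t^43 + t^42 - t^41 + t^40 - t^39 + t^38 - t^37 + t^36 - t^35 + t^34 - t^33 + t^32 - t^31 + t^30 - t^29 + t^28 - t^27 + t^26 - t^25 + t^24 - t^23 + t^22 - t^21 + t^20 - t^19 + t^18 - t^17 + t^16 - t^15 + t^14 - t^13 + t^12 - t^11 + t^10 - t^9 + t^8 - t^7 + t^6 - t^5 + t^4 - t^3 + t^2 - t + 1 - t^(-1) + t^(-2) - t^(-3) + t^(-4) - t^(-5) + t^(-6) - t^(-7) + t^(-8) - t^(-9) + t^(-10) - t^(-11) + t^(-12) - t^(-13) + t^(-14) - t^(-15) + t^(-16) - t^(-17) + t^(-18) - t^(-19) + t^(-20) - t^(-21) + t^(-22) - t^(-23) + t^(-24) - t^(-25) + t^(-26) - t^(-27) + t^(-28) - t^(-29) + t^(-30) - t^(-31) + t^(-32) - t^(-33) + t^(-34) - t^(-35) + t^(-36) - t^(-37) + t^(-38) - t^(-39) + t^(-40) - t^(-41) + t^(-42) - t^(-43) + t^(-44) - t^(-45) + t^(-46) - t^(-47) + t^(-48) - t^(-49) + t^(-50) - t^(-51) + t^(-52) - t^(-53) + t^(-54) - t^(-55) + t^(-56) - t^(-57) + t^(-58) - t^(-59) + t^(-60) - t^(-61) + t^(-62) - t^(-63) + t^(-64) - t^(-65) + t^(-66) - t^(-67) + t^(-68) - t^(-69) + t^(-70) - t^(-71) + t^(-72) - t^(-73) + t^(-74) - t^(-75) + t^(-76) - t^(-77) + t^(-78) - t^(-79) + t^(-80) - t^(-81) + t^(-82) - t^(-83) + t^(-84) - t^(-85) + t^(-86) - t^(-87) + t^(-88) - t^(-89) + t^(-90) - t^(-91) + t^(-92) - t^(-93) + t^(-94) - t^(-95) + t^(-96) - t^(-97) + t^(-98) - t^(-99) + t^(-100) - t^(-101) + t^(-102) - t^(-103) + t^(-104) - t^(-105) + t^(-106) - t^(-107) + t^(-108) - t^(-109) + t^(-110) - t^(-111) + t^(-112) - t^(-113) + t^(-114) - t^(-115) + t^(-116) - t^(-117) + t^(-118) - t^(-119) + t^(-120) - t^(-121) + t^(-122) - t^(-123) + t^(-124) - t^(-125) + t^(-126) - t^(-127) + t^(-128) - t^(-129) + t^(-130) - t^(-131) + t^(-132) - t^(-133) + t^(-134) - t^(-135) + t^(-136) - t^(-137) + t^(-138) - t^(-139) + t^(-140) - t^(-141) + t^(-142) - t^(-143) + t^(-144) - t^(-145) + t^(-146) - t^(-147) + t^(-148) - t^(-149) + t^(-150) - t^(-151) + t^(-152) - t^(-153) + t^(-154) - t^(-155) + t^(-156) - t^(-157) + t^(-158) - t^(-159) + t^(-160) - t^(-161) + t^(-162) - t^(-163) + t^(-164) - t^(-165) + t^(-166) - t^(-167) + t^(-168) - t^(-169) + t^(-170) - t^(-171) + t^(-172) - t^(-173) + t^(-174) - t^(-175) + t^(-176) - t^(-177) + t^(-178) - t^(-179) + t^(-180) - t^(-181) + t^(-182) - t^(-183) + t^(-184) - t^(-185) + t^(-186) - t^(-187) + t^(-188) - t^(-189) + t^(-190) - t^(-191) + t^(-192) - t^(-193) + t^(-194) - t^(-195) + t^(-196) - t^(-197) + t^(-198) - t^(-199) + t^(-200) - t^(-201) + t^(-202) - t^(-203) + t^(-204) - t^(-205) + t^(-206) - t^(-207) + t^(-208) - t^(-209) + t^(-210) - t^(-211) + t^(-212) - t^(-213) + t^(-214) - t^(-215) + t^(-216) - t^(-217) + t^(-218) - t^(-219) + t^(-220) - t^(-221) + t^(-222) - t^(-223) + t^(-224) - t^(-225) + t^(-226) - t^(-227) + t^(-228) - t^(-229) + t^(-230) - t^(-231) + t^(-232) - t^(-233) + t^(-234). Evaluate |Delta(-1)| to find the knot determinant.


Step 1: The polynomial has 469 terms with alternating signs, exponents from 234 down to -234.
Step 2: Substitute t = -1. The i-th term has coefficient (-1)^i and exponent (m-i),
  so its value is (-1)^i * (-1)^(m-i) = (-1)^m = 1 for every i.
Step 3: All 469 terms equal 1, so Delta(-1) = 469 * (1) = 469
Step 4: |Delta(-1)| = 469

469


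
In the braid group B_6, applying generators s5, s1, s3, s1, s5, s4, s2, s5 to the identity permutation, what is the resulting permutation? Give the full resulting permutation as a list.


Starting with identity [1, 2, 3, 4, 5, 6].
Apply generators in sequence:
  After s5: [1, 2, 3, 4, 6, 5]
  After s1: [2, 1, 3, 4, 6, 5]
  After s3: [2, 1, 4, 3, 6, 5]
  After s1: [1, 2, 4, 3, 6, 5]
  After s5: [1, 2, 4, 3, 5, 6]
  After s4: [1, 2, 4, 5, 3, 6]
  After s2: [1, 4, 2, 5, 3, 6]
  After s5: [1, 4, 2, 5, 6, 3]
Final permutation: [1, 4, 2, 5, 6, 3]

[1, 4, 2, 5, 6, 3]


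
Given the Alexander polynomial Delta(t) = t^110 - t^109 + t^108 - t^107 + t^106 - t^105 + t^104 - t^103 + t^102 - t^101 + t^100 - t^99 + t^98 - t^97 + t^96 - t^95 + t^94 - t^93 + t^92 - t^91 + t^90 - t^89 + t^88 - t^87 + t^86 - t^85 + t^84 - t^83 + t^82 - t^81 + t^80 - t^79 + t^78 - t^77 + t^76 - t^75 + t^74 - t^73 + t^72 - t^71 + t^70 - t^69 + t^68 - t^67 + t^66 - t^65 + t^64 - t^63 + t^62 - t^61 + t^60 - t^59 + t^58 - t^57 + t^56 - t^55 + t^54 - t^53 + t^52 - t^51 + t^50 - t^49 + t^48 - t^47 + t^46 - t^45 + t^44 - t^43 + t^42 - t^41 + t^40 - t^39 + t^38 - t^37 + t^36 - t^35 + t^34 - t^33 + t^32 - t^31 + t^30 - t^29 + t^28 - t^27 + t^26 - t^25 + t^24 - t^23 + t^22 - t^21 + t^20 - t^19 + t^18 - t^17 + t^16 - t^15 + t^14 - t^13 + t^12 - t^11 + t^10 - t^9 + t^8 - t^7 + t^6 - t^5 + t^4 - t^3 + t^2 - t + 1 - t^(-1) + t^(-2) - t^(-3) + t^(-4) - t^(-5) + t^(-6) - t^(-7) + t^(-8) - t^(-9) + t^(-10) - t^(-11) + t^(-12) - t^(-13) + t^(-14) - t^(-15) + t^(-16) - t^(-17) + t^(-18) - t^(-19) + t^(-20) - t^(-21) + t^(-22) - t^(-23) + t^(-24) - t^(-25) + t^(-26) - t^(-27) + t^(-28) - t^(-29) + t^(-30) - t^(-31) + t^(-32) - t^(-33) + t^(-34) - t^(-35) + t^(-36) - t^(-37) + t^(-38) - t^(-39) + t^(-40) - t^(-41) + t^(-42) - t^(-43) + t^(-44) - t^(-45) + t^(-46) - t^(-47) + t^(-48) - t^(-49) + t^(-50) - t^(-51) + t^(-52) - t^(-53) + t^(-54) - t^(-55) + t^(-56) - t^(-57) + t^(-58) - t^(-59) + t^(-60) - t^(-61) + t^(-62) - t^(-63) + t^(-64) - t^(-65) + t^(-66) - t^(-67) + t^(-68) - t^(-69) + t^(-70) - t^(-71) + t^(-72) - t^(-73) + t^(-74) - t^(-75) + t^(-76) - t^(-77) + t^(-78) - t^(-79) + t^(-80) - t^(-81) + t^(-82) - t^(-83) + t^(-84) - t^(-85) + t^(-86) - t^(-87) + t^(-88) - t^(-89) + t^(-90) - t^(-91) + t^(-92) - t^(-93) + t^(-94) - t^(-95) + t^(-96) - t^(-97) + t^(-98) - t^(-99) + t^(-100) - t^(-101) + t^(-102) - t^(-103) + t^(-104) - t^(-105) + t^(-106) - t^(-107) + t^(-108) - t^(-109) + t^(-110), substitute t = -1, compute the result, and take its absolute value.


Step 1: The polynomial has 221 terms with alternating signs, exponents from 110 down to -110.
Step 2: Substitute t = -1. The i-th term has coefficient (-1)^i and exponent (m-i),
  so its value is (-1)^i * (-1)^(m-i) = (-1)^m = 1 for every i.
Step 3: All 221 terms equal 1, so Delta(-1) = 221 * (1) = 221
Step 4: |Delta(-1)| = 221

221


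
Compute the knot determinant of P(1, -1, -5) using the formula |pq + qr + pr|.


Step 1: Compute pq + qr + pr.
pq = 1*(-1) = -1
qr = (-1)*(-5) = 5
pr = 1*(-5) = -5
pq + qr + pr = -1 + 5 + (-5) = -1
Step 2: Take absolute value.
det(P(1,-1,-5)) = |-1| = 1

1


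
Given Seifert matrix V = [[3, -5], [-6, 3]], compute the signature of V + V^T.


Step 1: V + V^T = [[6, -11], [-11, 6]]
Step 2: trace = 12, det = -85
Step 3: Discriminant = 12^2 - 4*(-85) = 484
Step 4: Eigenvalues: 17, -5
Step 5: Signature = (# positive eigenvalues) - (# negative eigenvalues) = 0

0


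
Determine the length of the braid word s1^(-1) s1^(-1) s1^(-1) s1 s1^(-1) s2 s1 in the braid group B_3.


The word length counts the number of generators (including inverses).
Listing each generator: s1^(-1), s1^(-1), s1^(-1), s1, s1^(-1), s2, s1
There are 7 generators in this braid word.

7


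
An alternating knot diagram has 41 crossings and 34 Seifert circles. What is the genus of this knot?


For alternating knots, g = (c - s + 1)/2.
= (41 - 34 + 1)/2
= 8/2 = 4

4


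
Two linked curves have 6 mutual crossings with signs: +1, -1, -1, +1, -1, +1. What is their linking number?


Step 1: Count positive crossings: 3
Step 2: Count negative crossings: 3
Step 3: Sum of signs = 3 - 3 = 0
Step 4: Linking number = sum/2 = 0/2 = 0

0


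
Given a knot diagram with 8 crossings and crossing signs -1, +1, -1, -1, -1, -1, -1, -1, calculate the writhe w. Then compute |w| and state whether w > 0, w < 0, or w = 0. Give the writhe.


Step 1: Count positive crossings (+1).
Positive crossings: 1
Step 2: Count negative crossings (-1).
Negative crossings: 7
Step 3: Writhe = (positive) - (negative)
w = 1 - 7 = -6
Step 4: |w| = 6, and w is negative

-6


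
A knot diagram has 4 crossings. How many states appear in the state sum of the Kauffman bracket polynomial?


Each crossing contributes 2 choices (A-smoothing or B-smoothing).
Total states = 2^4 = 16

16


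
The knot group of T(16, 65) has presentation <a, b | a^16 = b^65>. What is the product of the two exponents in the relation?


The relation is a^16 = b^65.
Product of exponents = 16 * 65
= 1040

1040


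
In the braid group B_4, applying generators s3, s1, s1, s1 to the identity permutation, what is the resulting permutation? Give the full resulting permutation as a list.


Starting with identity [1, 2, 3, 4].
Apply generators in sequence:
  After s3: [1, 2, 4, 3]
  After s1: [2, 1, 4, 3]
  After s1: [1, 2, 4, 3]
  After s1: [2, 1, 4, 3]
Final permutation: [2, 1, 4, 3]

[2, 1, 4, 3]


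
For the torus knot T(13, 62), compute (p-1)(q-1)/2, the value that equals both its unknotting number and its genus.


For a torus knot T(p,q), both the unknotting number and genus equal (p-1)(q-1)/2.
= (13-1)(62-1)/2
= 12*61/2
= 732/2 = 366

366


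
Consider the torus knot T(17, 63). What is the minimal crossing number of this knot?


For a torus knot T(p, q) with gcd(p,q)=1,
the crossing number is min(p*(q-1), q*(p-1)).
p*(q-1) = 17*62 = 1054
q*(p-1) = 63*16 = 1008
min(1054, 1008) = 1008

1008


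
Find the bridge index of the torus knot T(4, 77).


The bridge number of T(p,q) is min(p,q).
min(4, 77) = 4

4


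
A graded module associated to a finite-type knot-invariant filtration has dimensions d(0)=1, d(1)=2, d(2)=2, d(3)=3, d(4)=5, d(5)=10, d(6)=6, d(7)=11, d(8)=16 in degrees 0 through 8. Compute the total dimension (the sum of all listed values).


Total dimension = d(0) + d(1) + ... + d(8)
= 1 + 2 + 2 + 3 + 5 + 10 + 6 + 11 + 16
= 56

56


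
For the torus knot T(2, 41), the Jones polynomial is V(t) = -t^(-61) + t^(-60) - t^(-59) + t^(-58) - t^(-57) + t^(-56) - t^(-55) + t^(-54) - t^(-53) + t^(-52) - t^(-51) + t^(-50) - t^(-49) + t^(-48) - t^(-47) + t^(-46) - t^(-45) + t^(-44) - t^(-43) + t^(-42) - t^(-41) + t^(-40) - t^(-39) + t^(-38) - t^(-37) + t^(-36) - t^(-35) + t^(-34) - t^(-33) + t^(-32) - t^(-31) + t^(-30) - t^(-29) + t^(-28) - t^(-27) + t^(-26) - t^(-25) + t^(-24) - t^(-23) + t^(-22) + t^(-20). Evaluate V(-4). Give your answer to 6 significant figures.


Substituting t = -4 into V(t) = -t^(-61) + t^(-60) - t^(-59) + t^(-58) - t^(-57) + t^(-56) - t^(-55) + t^(-54) - t^(-53) + t^(-52) - t^(-51) + t^(-50) - t^(-49) + t^(-48) - t^(-47) + t^(-46) - t^(-45) + t^(-44) - t^(-43) + t^(-42) - t^(-41) + t^(-40) - t^(-39) + t^(-38) - t^(-37) + t^(-36) - t^(-35) + t^(-34) - t^(-33) + t^(-32) - t^(-31) + t^(-30) - t^(-29) + t^(-28) - t^(-27) + t^(-26) - t^(-25) + t^(-24) - t^(-23) + t^(-22) + t^(-20):
  (-)t^(-61) = 1.88079e-37
  (+)t^(-60) = 7.52316e-37
  (-)t^(-59) = 3.00927e-36
  (+)t^(-58) = 1.20371e-35
  (-)t^(-57) = 4.81482e-35
  (+)t^(-56) = 1.92593e-34
  (-)t^(-55) = 7.70372e-34
  (+)t^(-54) = 3.08149e-33
  (-)t^(-53) = 1.2326e-32
  (+)t^(-52) = 4.93038e-32
  (-)t^(-51) = 1.97215e-31
  (+)t^(-50) = 7.88861e-31
  (-)t^(-49) = 3.15544e-30
  (+)t^(-48) = 1.26218e-29
  (-)t^(-47) = 5.04871e-29
  (+)t^(-46) = 2.01948e-28
  (-)t^(-45) = 8.07794e-28
  (+)t^(-44) = 3.23117e-27
  (-)t^(-43) = 1.29247e-26
  (+)t^(-42) = 5.16988e-26
  (-)t^(-41) = 2.06795e-25
  (+)t^(-40) = 8.27181e-25
  (-)t^(-39) = 3.30872e-24
  (+)t^(-38) = 1.32349e-23
  (-)t^(-37) = 5.29396e-23
  (+)t^(-36) = 2.11758e-22
  (-)t^(-35) = 8.47033e-22
  (+)t^(-34) = 3.38813e-21
  (-)t^(-33) = 1.35525e-20
  (+)t^(-32) = 5.42101e-20
  (-)t^(-31) = 2.1684e-19
  (+)t^(-30) = 8.67362e-19
  (-)t^(-29) = 3.46945e-18
  (+)t^(-28) = 1.38778e-17
  (-)t^(-27) = 5.55112e-17
  (+)t^(-26) = 2.22045e-16
  (-)t^(-25) = 8.88178e-16
  (+)t^(-24) = 3.55271e-15
  (-)t^(-23) = 1.42109e-14
  (+)t^(-22) = 5.68434e-14
  (+)t^(-20) = 9.09495e-13
Sum = (1.88079e-37) + (7.52316e-37) + (3.00927e-36) + (1.20371e-35) + (4.81482e-35) + (1.92593e-34) + (7.70372e-34) + (3.08149e-33) + (1.2326e-32) + (4.93038e-32) + (1.97215e-31) + (7.88861e-31) + (3.15544e-30) + (1.26218e-29) + (5.04871e-29) + (2.01948e-28) + (8.07794e-28) + (3.23117e-27) + (1.29247e-26) + (5.16988e-26) + (2.06795e-25) + (8.27181e-25) + (3.30872e-24) + (1.32349e-23) + (5.29396e-23) + (2.11758e-22) + (8.47033e-22) + (3.38813e-21) + (1.35525e-20) + (5.42101e-20) + (2.1684e-19) + (8.67362e-19) + (3.46945e-18) + (1.38778e-17) + (5.55112e-17) + (2.22045e-16) + (8.88178e-16) + (3.55271e-15) + (1.42109e-14) + (5.68434e-14) + (9.09495e-13)
= 9.852859269e-13
Rounded to 6 significant figures: 9.85286e-13

9.85286e-13


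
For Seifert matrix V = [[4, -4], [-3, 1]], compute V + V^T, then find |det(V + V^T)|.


Step 1: Form V + V^T where V = [[4, -4], [-3, 1]]
  V^T = [[4, -3], [-4, 1]]
  V + V^T = [[8, -7], [-7, 2]]
Step 2: det(V + V^T) = 8*2 - (-7)*(-7)
  = 16 - 49 = -33
Step 3: Knot determinant = |det(V + V^T)| = |-33| = 33

33


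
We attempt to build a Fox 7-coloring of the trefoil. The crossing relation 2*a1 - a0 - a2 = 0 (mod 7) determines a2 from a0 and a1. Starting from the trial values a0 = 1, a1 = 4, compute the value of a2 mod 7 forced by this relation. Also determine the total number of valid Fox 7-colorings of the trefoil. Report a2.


Step 1: Apply the given crossing relation 2*a1 - a0 - a2 = 0 (mod 7).
  a2 = 2*a1 - a0 mod 7
  a2 = 2*4 - 1 mod 7
  a2 = 8 - 1 mod 7
  a2 = 7 mod 7 = 0
Step 2: The trefoil has determinant 3.
  Number of Fox p-colorings (p prime) is p^2 if p = 3, else p.
  Since 7 does not divide 3, only trivial (constant) colorings exist.
  (So the trial a0 = 1, a1 = 4 with a0 != a1 does NOT extend to a valid coloring of the whole trefoil: the other two crossing relations require 3*(a1 - a0) = 0 (mod 7), which fails.)
  Total colorings = 7
Step 3: a2 = 0, total Fox 7-colorings = 7

0


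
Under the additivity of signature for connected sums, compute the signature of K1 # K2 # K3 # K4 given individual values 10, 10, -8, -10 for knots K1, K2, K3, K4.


The signature is additive under connected sum.
signature(K1 # K2 # K3 # K4) = (10) + (10) + (-8) + (-10)
= 2

2


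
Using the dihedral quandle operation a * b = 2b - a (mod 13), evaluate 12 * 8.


12 * 8 = 2*8 - 12 mod 13
= 16 - 12 mod 13
= 4 mod 13 = 4

4


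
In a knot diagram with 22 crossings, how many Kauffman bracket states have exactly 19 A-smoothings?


We choose which 19 of 22 crossings get A-smoothings.
C(22, 19) = 22! / (19! * 3!)
= 1540

1540


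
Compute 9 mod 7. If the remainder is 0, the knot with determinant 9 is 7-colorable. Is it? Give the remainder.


Step 1: A knot is p-colorable if and only if p divides its determinant.
Step 2: Compute 9 mod 7.
9 = 1 * 7 + 2
Step 3: 9 mod 7 = 2
Step 4: The knot is 7-colorable: no

2


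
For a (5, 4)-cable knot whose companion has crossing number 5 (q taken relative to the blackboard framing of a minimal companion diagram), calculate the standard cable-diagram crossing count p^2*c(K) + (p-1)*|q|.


Step 1: Each of the c(K) crossings of the companion diagram becomes p*p = p^2 crossings among the p parallel strands, and each of the |q| twists s_1 s_2 ... s_(p-1) adds (p-1) crossings.
  Crossings = p^2 * c(K) + (p-1)*|q|
Step 2: = 5^2 * 5 + (5-1)*4
Step 3: = 25*5 + 4*4
Step 4: = 125 + 16 = 141

141


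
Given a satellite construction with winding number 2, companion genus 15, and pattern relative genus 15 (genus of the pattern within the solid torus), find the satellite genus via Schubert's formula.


Schubert: g(satellite) = g_rel(pattern) + |winding| * g(companion),
where g_rel(pattern) is the genus of the pattern relative to the solid torus.
= 15 + 2 * 15
= 15 + 30 = 45

45


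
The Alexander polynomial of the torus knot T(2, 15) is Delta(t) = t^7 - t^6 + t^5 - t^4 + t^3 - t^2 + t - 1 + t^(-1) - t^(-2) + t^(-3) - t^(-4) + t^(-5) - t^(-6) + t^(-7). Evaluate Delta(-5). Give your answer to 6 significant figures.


Substituting t = -5 into Delta(t) = t^7 - t^6 + t^5 - t^4 + t^3 - t^2 + t - 1 + t^(-1) - t^(-2) + t^(-3) - t^(-4) + t^(-5) - t^(-6) + t^(-7):
Term values: (-78125) + (-15625) + (-3125) + (-625) + (-125) + (-25) + (-5) + (-1) + (-0.2) + (-0.04) + (-0.008) + (-0.0016) + (-0.00032) + (-6.4e-05) + (-1.28e-05)
Sum = -97656.25
Rounded to 6 significant figures: -97656.2

-97656.2


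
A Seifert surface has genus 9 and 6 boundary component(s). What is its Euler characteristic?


chi = 2 - 2g - b
= 2 - 2*9 - 6
= 2 - 18 - 6 = -22

-22


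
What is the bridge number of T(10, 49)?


The bridge number of T(p,q) is min(p,q).
min(10, 49) = 10

10


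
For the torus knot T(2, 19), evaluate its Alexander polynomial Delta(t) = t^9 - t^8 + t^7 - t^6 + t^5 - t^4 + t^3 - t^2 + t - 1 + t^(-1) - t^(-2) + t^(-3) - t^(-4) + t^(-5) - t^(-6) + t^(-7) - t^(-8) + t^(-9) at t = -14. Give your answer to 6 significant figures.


Substituting t = -14 into Delta(t) = t^9 - t^8 + t^7 - t^6 + t^5 - t^4 + t^3 - t^2 + t - 1 + t^(-1) - t^(-2) + t^(-3) - t^(-4) + t^(-5) - t^(-6) + t^(-7) - t^(-8) + t^(-9):
Term values: (-20661046784) + (-1475789056) + (-105413504) + (-7529536) + (-537824) + (-38416) + (-2744) + (-196) + (-14) + (-1) + (-0.0714286) + (-0.00510204) + (-0.000364431) + (-2.60308e-05) + (-1.85934e-06) + (-1.3281e-07) + (-9.48645e-09) + (-6.77604e-10) + (-4.84003e-11)
Sum = -2.225035808e+10
Rounded to 6 significant figures: -2.22504e+10

-2.22504e+10


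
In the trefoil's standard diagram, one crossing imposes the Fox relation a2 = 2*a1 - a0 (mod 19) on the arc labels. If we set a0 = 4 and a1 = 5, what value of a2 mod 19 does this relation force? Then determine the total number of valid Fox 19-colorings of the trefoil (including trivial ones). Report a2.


Step 1: Apply the given crossing relation 2*a1 - a0 - a2 = 0 (mod 19).
  a2 = 2*a1 - a0 mod 19
  a2 = 2*5 - 4 mod 19
  a2 = 10 - 4 mod 19
  a2 = 6 mod 19 = 6
Step 2: The trefoil has determinant 3.
  Number of Fox p-colorings (p prime) is p^2 if p = 3, else p.
  Since 19 does not divide 3, only trivial (constant) colorings exist.
  (So the trial a0 = 4, a1 = 5 with a0 != a1 does NOT extend to a valid coloring of the whole trefoil: the other two crossing relations require 3*(a1 - a0) = 0 (mod 19), which fails.)
  Total colorings = 19
Step 3: a2 = 6, total Fox 19-colorings = 19

6


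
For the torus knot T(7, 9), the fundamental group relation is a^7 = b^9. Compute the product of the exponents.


The relation is a^7 = b^9.
Product of exponents = 7 * 9
= 63

63


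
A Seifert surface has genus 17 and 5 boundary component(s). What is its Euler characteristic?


chi = 2 - 2g - b
= 2 - 2*17 - 5
= 2 - 34 - 5 = -37

-37


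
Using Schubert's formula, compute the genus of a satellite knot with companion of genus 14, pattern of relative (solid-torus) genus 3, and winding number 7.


Schubert: g(satellite) = g_rel(pattern) + |winding| * g(companion),
where g_rel(pattern) is the genus of the pattern relative to the solid torus.
= 3 + 7 * 14
= 3 + 98 = 101

101


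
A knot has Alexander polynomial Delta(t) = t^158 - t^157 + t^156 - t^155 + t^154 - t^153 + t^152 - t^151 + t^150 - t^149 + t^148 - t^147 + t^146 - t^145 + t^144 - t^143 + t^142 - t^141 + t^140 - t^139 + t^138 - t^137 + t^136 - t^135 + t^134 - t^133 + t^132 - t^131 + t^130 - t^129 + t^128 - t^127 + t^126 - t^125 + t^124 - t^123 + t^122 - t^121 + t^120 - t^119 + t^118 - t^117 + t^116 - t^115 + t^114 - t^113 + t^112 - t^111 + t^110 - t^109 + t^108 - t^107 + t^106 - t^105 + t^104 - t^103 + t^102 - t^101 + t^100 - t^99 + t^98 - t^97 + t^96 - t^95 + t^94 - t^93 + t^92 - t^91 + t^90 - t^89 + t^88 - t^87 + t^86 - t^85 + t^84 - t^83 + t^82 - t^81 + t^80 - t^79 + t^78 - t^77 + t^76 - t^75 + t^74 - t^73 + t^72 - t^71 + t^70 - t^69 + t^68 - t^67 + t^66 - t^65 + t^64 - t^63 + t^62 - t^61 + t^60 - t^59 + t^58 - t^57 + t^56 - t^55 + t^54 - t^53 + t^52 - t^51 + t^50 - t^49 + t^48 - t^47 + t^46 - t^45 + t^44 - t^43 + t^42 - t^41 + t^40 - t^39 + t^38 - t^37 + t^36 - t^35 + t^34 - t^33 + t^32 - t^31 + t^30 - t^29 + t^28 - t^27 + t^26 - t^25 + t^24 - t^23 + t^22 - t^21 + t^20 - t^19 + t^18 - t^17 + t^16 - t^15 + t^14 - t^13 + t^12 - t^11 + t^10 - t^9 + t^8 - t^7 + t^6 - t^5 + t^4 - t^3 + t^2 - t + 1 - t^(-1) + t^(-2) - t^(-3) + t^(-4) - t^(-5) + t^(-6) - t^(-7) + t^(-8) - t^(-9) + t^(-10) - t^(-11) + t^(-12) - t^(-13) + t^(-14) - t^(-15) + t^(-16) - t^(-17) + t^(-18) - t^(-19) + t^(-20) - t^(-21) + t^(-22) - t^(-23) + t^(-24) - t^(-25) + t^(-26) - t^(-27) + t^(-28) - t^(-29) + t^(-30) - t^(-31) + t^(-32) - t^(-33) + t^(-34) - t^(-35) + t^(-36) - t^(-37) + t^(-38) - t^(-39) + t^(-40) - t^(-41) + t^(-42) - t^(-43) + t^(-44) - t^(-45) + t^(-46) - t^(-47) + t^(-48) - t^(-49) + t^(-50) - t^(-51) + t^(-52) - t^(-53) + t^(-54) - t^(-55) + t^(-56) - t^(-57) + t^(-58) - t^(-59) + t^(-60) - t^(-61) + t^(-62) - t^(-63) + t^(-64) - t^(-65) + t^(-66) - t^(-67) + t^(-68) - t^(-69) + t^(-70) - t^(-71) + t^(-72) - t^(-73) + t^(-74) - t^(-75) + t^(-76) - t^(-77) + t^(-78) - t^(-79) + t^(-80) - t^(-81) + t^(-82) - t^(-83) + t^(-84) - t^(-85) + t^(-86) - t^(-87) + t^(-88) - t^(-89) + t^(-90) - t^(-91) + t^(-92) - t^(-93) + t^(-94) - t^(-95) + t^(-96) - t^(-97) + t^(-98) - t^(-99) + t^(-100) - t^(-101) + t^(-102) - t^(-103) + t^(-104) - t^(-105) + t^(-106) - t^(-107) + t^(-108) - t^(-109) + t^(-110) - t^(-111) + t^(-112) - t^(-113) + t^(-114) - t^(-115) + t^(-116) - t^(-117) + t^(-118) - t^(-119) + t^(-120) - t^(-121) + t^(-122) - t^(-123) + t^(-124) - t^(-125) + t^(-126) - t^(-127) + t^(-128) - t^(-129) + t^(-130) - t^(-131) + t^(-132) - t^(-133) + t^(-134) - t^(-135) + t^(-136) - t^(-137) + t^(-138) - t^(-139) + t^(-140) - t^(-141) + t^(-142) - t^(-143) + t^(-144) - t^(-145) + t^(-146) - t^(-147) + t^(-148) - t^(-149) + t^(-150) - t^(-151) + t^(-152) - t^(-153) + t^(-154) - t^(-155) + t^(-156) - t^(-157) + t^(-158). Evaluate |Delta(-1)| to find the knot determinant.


Step 1: The polynomial has 317 terms with alternating signs, exponents from 158 down to -158.
Step 2: Substitute t = -1. The i-th term has coefficient (-1)^i and exponent (m-i),
  so its value is (-1)^i * (-1)^(m-i) = (-1)^m = 1 for every i.
Step 3: All 317 terms equal 1, so Delta(-1) = 317 * (1) = 317
Step 4: |Delta(-1)| = 317

317


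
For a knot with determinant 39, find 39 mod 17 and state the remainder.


Step 1: A knot is p-colorable if and only if p divides its determinant.
Step 2: Compute 39 mod 17.
39 = 2 * 17 + 5
Step 3: 39 mod 17 = 5
Step 4: The knot is 17-colorable: no

5


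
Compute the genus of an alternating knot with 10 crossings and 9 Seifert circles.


For alternating knots, g = (c - s + 1)/2.
= (10 - 9 + 1)/2
= 2/2 = 1

1


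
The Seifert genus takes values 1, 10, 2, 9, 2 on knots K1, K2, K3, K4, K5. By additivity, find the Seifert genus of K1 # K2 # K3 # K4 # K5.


The Seifert genus is additive under connected sum.
Seifert genus(K1 # K2 # K3 # K4 # K5) = (1) + (10) + (2) + (9) + (2)
= 24

24


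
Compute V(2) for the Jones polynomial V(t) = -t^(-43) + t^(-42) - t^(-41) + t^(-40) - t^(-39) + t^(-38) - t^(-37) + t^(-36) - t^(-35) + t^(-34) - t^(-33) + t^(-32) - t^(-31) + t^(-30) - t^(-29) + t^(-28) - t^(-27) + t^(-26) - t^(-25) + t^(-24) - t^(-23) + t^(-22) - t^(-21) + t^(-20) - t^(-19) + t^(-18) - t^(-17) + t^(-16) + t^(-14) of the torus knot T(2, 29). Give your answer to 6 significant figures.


Substituting t = 2 into V(t) = -t^(-43) + t^(-42) - t^(-41) + t^(-40) - t^(-39) + t^(-38) - t^(-37) + t^(-36) - t^(-35) + t^(-34) - t^(-33) + t^(-32) - t^(-31) + t^(-30) - t^(-29) + t^(-28) - t^(-27) + t^(-26) - t^(-25) + t^(-24) - t^(-23) + t^(-22) - t^(-21) + t^(-20) - t^(-19) + t^(-18) - t^(-17) + t^(-16) + t^(-14):
  (-)t^(-43) = -1.13687e-13
  (+)t^(-42) = 2.27374e-13
  (-)t^(-41) = -4.54747e-13
  (+)t^(-40) = 9.09495e-13
  (-)t^(-39) = -1.81899e-12
  (+)t^(-38) = 3.63798e-12
  (-)t^(-37) = -7.27596e-12
  (+)t^(-36) = 1.45519e-11
  (-)t^(-35) = -2.91038e-11
  (+)t^(-34) = 5.82077e-11
  (-)t^(-33) = -1.16415e-10
  (+)t^(-32) = 2.32831e-10
  (-)t^(-31) = -4.65661e-10
  (+)t^(-30) = 9.31323e-10
  (-)t^(-29) = -1.86265e-09
  (+)t^(-28) = 3.72529e-09
  (-)t^(-27) = -7.45058e-09
  (+)t^(-26) = 1.49012e-08
  (-)t^(-25) = -2.98023e-08
  (+)t^(-24) = 5.96046e-08
  (-)t^(-23) = -1.19209e-07
  (+)t^(-22) = 2.38419e-07
  (-)t^(-21) = -4.76837e-07
  (+)t^(-20) = 9.53674e-07
  (-)t^(-19) = -1.90735e-06
  (+)t^(-18) = 3.8147e-06
  (-)t^(-17) = -7.62939e-06
  (+)t^(-16) = 1.52588e-05
  (+)t^(-14) = 6.10352e-05
Sum = (-1.13687e-13) + (2.27374e-13) + (-4.54747e-13) + (9.09495e-13) + (-1.81899e-12) + (3.63798e-12) + (-7.27596e-12) + (1.45519e-11) + (-2.91038e-11) + (5.82077e-11) + (-1.16415e-10) + (2.32831e-10) + (-4.65661e-10) + (9.31323e-10) + (-1.86265e-09) + (3.72529e-09) + (-7.45058e-09) + (1.49012e-08) + (-2.98023e-08) + (5.96046e-08) + (-1.19209e-07) + (2.38419e-07) + (-4.76837e-07) + (9.53674e-07) + (-1.90735e-06) + (3.8147e-06) + (-7.62939e-06) + (1.52588e-05) + (6.10352e-05)
= 7.120768225e-05
Rounded to 6 significant figures: 7.12077e-05

7.12077e-05


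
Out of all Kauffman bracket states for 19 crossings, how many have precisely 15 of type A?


We choose which 15 of 19 crossings get A-smoothings.
C(19, 15) = 19! / (15! * 4!)
= 3876

3876


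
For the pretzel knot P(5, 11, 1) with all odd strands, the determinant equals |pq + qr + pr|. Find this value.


Step 1: Compute pq + qr + pr.
pq = 5*11 = 55
qr = 11*1 = 11
pr = 5*1 = 5
pq + qr + pr = 55 + 11 + 5 = 71
Step 2: Take absolute value.
det(P(5,11,1)) = |71| = 71

71


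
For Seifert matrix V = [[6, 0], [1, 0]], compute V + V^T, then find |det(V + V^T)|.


Step 1: Form V + V^T where V = [[6, 0], [1, 0]]
  V^T = [[6, 1], [0, 0]]
  V + V^T = [[12, 1], [1, 0]]
Step 2: det(V + V^T) = 12*0 - 1*1
  = 0 - 1 = -1
Step 3: Knot determinant = |det(V + V^T)| = |-1| = 1

1


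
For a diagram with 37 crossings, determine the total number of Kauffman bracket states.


Each crossing contributes 2 choices (A-smoothing or B-smoothing).
Total states = 2^37 = 137438953472

137438953472


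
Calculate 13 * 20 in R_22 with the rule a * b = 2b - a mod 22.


13 * 20 = 2*20 - 13 mod 22
= 40 - 13 mod 22
= 27 mod 22 = 5

5


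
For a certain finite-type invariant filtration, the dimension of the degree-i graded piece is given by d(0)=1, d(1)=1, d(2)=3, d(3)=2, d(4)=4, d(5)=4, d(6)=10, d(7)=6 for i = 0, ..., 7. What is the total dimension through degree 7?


Total dimension = d(0) + d(1) + ... + d(7)
= 1 + 1 + 3 + 2 + 4 + 4 + 10 + 6
= 31

31


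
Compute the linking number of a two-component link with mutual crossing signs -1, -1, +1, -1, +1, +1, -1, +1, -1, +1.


Step 1: Count positive crossings: 5
Step 2: Count negative crossings: 5
Step 3: Sum of signs = 5 - 5 = 0
Step 4: Linking number = sum/2 = 0/2 = 0

0


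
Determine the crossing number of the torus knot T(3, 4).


For a torus knot T(p, q) with gcd(p,q)=1,
the crossing number is min(p*(q-1), q*(p-1)).
p*(q-1) = 3*3 = 9
q*(p-1) = 4*2 = 8
min(9, 8) = 8

8


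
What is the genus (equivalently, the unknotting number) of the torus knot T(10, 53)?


For a torus knot T(p,q), both the unknotting number and genus equal (p-1)(q-1)/2.
= (10-1)(53-1)/2
= 9*52/2
= 468/2 = 234

234


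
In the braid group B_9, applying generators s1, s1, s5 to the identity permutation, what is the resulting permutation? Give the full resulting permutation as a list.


Starting with identity [1, 2, 3, 4, 5, 6, 7, 8, 9].
Apply generators in sequence:
  After s1: [2, 1, 3, 4, 5, 6, 7, 8, 9]
  After s1: [1, 2, 3, 4, 5, 6, 7, 8, 9]
  After s5: [1, 2, 3, 4, 6, 5, 7, 8, 9]
Final permutation: [1, 2, 3, 4, 6, 5, 7, 8, 9]

[1, 2, 3, 4, 6, 5, 7, 8, 9]


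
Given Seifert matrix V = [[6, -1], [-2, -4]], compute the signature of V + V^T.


Step 1: V + V^T = [[12, -3], [-3, -8]]
Step 2: trace = 4, det = -105
Step 3: Discriminant = 4^2 - 4*(-105) = 436
Step 4: Eigenvalues: 12.4403, -8.44031
Step 5: Signature = (# positive eigenvalues) - (# negative eigenvalues) = 0

0


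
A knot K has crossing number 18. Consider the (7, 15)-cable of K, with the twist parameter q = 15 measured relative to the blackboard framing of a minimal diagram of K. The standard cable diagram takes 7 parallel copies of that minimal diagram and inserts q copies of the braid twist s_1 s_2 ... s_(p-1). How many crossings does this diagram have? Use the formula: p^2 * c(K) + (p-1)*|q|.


Step 1: Each of the c(K) crossings of the companion diagram becomes p*p = p^2 crossings among the p parallel strands, and each of the |q| twists s_1 s_2 ... s_(p-1) adds (p-1) crossings.
  Crossings = p^2 * c(K) + (p-1)*|q|
Step 2: = 7^2 * 18 + (7-1)*15
Step 3: = 49*18 + 6*15
Step 4: = 882 + 90 = 972

972


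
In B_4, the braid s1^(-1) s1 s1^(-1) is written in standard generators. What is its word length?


The word length counts the number of generators (including inverses).
Listing each generator: s1^(-1), s1, s1^(-1)
There are 3 generators in this braid word.

3


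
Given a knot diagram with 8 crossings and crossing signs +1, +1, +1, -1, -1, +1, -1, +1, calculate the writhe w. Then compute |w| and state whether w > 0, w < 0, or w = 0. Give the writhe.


Step 1: Count positive crossings (+1).
Positive crossings: 5
Step 2: Count negative crossings (-1).
Negative crossings: 3
Step 3: Writhe = (positive) - (negative)
w = 5 - 3 = 2
Step 4: |w| = 2, and w is positive

2


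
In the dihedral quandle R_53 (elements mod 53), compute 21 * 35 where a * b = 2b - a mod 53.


21 * 35 = 2*35 - 21 mod 53
= 70 - 21 mod 53
= 49 mod 53 = 49

49


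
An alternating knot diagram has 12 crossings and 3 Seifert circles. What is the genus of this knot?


For alternating knots, g = (c - s + 1)/2.
= (12 - 3 + 1)/2
= 10/2 = 5

5


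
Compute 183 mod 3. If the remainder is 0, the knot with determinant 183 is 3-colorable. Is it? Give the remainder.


Step 1: A knot is p-colorable if and only if p divides its determinant.
Step 2: Compute 183 mod 3.
183 = 61 * 3 + 0
Step 3: 183 mod 3 = 0
Step 4: The knot is 3-colorable: yes

0


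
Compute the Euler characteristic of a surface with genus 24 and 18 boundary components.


chi = 2 - 2g - b
= 2 - 2*24 - 18
= 2 - 48 - 18 = -64

-64


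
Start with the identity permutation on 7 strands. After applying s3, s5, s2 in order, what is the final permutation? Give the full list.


Starting with identity [1, 2, 3, 4, 5, 6, 7].
Apply generators in sequence:
  After s3: [1, 2, 4, 3, 5, 6, 7]
  After s5: [1, 2, 4, 3, 6, 5, 7]
  After s2: [1, 4, 2, 3, 6, 5, 7]
Final permutation: [1, 4, 2, 3, 6, 5, 7]

[1, 4, 2, 3, 6, 5, 7]


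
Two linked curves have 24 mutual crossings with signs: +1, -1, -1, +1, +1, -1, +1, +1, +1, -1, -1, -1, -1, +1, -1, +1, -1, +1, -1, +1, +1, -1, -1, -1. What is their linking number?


Step 1: Count positive crossings: 11
Step 2: Count negative crossings: 13
Step 3: Sum of signs = 11 - 13 = -2
Step 4: Linking number = sum/2 = -2/2 = -1

-1


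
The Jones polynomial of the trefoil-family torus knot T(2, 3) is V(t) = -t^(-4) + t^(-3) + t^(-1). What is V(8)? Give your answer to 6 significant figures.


Substituting t = 8 into V(t) = -t^(-4) + t^(-3) + t^(-1):
  (-)t^(-4) = -0.000244141
  (+)t^(-3) = 0.00195312
  (+)t^(-1) = 0.125
Sum = (-0.000244141) + (0.00195312) + (0.125)
= 0.1267089844
Rounded to 6 significant figures: 0.126709

0.126709


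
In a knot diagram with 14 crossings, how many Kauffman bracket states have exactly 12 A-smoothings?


We choose which 12 of 14 crossings get A-smoothings.
C(14, 12) = 14! / (12! * 2!)
= 91

91


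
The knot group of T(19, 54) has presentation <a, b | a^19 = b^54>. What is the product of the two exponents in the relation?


The relation is a^19 = b^54.
Product of exponents = 19 * 54
= 1026

1026


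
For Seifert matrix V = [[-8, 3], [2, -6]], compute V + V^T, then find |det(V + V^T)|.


Step 1: Form V + V^T where V = [[-8, 3], [2, -6]]
  V^T = [[-8, 2], [3, -6]]
  V + V^T = [[-16, 5], [5, -12]]
Step 2: det(V + V^T) = (-16)*(-12) - 5*5
  = 192 - 25 = 167
Step 3: Knot determinant = |det(V + V^T)| = |167| = 167

167


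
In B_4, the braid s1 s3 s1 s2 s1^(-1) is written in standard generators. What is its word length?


The word length counts the number of generators (including inverses).
Listing each generator: s1, s3, s1, s2, s1^(-1)
There are 5 generators in this braid word.

5


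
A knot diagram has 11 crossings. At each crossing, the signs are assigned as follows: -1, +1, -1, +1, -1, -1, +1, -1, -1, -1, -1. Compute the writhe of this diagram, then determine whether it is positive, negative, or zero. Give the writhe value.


Step 1: Count positive crossings (+1).
Positive crossings: 3
Step 2: Count negative crossings (-1).
Negative crossings: 8
Step 3: Writhe = (positive) - (negative)
w = 3 - 8 = -5
Step 4: |w| = 5, and w is negative

-5


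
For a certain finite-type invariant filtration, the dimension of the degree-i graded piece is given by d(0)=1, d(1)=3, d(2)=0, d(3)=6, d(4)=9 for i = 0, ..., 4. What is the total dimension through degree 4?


Total dimension = d(0) + d(1) + ... + d(4)
= 1 + 3 + 0 + 6 + 9
= 19

19


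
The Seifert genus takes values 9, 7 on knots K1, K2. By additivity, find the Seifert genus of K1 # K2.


The Seifert genus is additive under connected sum.
Seifert genus(K1 # K2) = (9) + (7)
= 16

16


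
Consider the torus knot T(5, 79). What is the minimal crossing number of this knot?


For a torus knot T(p, q) with gcd(p,q)=1,
the crossing number is min(p*(q-1), q*(p-1)).
p*(q-1) = 5*78 = 390
q*(p-1) = 79*4 = 316
min(390, 316) = 316

316


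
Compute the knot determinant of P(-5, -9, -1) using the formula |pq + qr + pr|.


Step 1: Compute pq + qr + pr.
pq = (-5)*(-9) = 45
qr = (-9)*(-1) = 9
pr = (-5)*(-1) = 5
pq + qr + pr = 45 + 9 + 5 = 59
Step 2: Take absolute value.
det(P(-5,-9,-1)) = |59| = 59

59


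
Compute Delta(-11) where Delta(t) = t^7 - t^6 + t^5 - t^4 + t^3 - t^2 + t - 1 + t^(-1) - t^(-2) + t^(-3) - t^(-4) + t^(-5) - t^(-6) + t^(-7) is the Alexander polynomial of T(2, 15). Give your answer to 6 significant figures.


Substituting t = -11 into Delta(t) = t^7 - t^6 + t^5 - t^4 + t^3 - t^2 + t - 1 + t^(-1) - t^(-2) + t^(-3) - t^(-4) + t^(-5) - t^(-6) + t^(-7):
Term values: (-19487171) + (-1771561) + (-161051) + (-14641) + (-1331) + (-121) + (-11) + (-1) + (-0.0909091) + (-0.00826446) + (-0.000751315) + (-6.83013e-05) + (-6.20921e-06) + (-5.64474e-07) + (-5.13158e-08)
Sum = -21435888.1
Rounded to 6 significant figures: -2.14359e+07

-2.14359e+07


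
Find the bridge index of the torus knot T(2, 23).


The bridge number of T(p,q) is min(p,q).
min(2, 23) = 2

2


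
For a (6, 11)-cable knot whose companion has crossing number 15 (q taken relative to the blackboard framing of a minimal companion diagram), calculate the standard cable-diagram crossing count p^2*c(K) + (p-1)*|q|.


Step 1: Each of the c(K) crossings of the companion diagram becomes p*p = p^2 crossings among the p parallel strands, and each of the |q| twists s_1 s_2 ... s_(p-1) adds (p-1) crossings.
  Crossings = p^2 * c(K) + (p-1)*|q|
Step 2: = 6^2 * 15 + (6-1)*11
Step 3: = 36*15 + 5*11
Step 4: = 540 + 55 = 595

595


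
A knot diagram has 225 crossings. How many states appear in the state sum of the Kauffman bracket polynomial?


Each crossing contributes 2 choices (A-smoothing or B-smoothing).
Total states = 2^225 = 53919893334301279589334030174039261347274288845081144962207220498432

53919893334301279589334030174039261347274288845081144962207220498432


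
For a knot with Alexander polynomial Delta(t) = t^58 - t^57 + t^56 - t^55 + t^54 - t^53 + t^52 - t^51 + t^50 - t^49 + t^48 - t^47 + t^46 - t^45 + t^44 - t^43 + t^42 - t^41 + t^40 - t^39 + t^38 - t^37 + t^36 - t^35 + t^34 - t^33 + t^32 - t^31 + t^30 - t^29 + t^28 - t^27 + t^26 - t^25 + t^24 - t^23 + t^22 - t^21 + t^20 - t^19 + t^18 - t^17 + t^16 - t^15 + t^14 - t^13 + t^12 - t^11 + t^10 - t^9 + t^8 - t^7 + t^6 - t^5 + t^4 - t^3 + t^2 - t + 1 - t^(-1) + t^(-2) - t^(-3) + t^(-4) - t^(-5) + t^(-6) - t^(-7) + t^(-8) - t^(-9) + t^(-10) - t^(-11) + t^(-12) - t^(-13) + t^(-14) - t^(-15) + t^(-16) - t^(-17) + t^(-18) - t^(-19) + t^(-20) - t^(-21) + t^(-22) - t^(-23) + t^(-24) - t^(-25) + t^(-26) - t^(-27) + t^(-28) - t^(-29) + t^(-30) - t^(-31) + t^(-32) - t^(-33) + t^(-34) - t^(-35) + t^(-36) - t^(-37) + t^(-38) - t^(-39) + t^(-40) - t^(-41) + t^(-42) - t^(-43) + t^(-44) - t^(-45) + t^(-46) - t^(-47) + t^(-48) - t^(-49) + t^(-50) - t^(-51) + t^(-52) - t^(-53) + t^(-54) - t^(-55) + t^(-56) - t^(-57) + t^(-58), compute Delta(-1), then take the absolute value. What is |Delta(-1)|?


Step 1: The polynomial has 117 terms with alternating signs, exponents from 58 down to -58.
Step 2: Substitute t = -1. The i-th term has coefficient (-1)^i and exponent (m-i),
  so its value is (-1)^i * (-1)^(m-i) = (-1)^m = 1 for every i.
Step 3: All 117 terms equal 1, so Delta(-1) = 117 * (1) = 117
Step 4: |Delta(-1)| = 117

117


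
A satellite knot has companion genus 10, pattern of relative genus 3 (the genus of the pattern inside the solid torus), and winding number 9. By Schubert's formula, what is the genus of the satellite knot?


Schubert: g(satellite) = g_rel(pattern) + |winding| * g(companion),
where g_rel(pattern) is the genus of the pattern relative to the solid torus.
= 3 + 9 * 10
= 3 + 90 = 93

93


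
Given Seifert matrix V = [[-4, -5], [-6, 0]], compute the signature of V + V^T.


Step 1: V + V^T = [[-8, -11], [-11, 0]]
Step 2: trace = -8, det = -121
Step 3: Discriminant = (-8)^2 - 4*(-121) = 548
Step 4: Eigenvalues: 7.7047, -15.7047
Step 5: Signature = (# positive eigenvalues) - (# negative eigenvalues) = 0

0


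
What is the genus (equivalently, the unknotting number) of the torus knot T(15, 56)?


For a torus knot T(p,q), both the unknotting number and genus equal (p-1)(q-1)/2.
= (15-1)(56-1)/2
= 14*55/2
= 770/2 = 385

385


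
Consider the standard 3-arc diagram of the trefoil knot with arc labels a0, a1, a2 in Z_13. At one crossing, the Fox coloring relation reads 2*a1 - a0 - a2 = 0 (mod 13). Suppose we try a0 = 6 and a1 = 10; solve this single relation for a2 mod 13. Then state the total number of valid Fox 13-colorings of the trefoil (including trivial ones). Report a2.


Step 1: Apply the given crossing relation 2*a1 - a0 - a2 = 0 (mod 13).
  a2 = 2*a1 - a0 mod 13
  a2 = 2*10 - 6 mod 13
  a2 = 20 - 6 mod 13
  a2 = 14 mod 13 = 1
Step 2: The trefoil has determinant 3.
  Number of Fox p-colorings (p prime) is p^2 if p = 3, else p.
  Since 13 does not divide 3, only trivial (constant) colorings exist.
  (So the trial a0 = 6, a1 = 10 with a0 != a1 does NOT extend to a valid coloring of the whole trefoil: the other two crossing relations require 3*(a1 - a0) = 0 (mod 13), which fails.)
  Total colorings = 13
Step 3: a2 = 1, total Fox 13-colorings = 13

1
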